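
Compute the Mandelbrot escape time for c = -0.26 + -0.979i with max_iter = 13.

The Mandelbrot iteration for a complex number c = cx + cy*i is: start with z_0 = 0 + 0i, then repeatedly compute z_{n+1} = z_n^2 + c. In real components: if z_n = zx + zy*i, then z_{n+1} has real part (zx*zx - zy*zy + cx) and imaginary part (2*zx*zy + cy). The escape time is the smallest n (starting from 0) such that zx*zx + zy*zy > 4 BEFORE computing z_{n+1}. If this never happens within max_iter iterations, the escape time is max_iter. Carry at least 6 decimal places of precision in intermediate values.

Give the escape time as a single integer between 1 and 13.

z_0 = 0 + 0i, c = -0.2600 + -0.9790i
Iter 1: z = -0.2600 + -0.9790i, |z|^2 = 1.0260
Iter 2: z = -1.1508 + -0.4699i, |z|^2 = 1.5453
Iter 3: z = 0.8436 + 0.1026i, |z|^2 = 0.7222
Iter 4: z = 0.4412 + -0.8059i, |z|^2 = 0.8441
Iter 5: z = -0.7148 + -1.6900i, |z|^2 = 3.3672
Iter 6: z = -2.6052 + 1.4372i, |z|^2 = 8.8526
Escaped at iteration 6

Answer: 6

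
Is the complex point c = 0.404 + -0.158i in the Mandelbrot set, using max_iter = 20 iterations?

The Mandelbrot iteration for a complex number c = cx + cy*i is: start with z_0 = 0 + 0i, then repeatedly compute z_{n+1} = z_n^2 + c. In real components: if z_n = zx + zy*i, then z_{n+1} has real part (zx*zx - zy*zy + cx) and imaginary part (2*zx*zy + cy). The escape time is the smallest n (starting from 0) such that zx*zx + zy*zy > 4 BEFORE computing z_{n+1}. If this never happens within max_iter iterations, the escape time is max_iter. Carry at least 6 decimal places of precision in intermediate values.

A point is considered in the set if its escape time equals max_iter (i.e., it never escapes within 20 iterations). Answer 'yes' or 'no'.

Answer: no

Derivation:
z_0 = 0 + 0i, c = 0.4040 + -0.1580i
Iter 1: z = 0.4040 + -0.1580i, |z|^2 = 0.1882
Iter 2: z = 0.5423 + -0.2857i, |z|^2 = 0.3756
Iter 3: z = 0.6164 + -0.4678i, |z|^2 = 0.5988
Iter 4: z = 0.5651 + -0.7347i, |z|^2 = 0.8592
Iter 5: z = 0.1836 + -0.9885i, |z|^2 = 1.0108
Iter 6: z = -0.5394 + -0.5209i, |z|^2 = 0.5623
Iter 7: z = 0.4236 + 0.4039i, |z|^2 = 0.3426
Iter 8: z = 0.4203 + 0.1842i, |z|^2 = 0.2106
Iter 9: z = 0.5467 + -0.0031i, |z|^2 = 0.2989
Iter 10: z = 0.7029 + -0.1614i, |z|^2 = 0.5201
Iter 11: z = 0.8720 + -0.3849i, |z|^2 = 0.9086
Iter 12: z = 1.0162 + -0.8293i, |z|^2 = 1.7206
Iter 13: z = 0.7489 + -1.8436i, |z|^2 = 3.9599
Iter 14: z = -2.4341 + -2.9195i, |z|^2 = 14.4486
Escaped at iteration 14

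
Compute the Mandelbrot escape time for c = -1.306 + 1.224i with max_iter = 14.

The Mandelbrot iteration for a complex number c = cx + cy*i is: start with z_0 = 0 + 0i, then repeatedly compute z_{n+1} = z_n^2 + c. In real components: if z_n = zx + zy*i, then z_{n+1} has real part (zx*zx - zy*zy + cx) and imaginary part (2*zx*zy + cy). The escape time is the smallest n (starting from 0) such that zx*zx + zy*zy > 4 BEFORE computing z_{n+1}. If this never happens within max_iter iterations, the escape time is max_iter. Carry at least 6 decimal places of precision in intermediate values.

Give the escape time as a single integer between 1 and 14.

Answer: 2

Derivation:
z_0 = 0 + 0i, c = -1.3060 + 1.2240i
Iter 1: z = -1.3060 + 1.2240i, |z|^2 = 3.2038
Iter 2: z = -1.0985 + -1.9731i, |z|^2 = 5.0999
Escaped at iteration 2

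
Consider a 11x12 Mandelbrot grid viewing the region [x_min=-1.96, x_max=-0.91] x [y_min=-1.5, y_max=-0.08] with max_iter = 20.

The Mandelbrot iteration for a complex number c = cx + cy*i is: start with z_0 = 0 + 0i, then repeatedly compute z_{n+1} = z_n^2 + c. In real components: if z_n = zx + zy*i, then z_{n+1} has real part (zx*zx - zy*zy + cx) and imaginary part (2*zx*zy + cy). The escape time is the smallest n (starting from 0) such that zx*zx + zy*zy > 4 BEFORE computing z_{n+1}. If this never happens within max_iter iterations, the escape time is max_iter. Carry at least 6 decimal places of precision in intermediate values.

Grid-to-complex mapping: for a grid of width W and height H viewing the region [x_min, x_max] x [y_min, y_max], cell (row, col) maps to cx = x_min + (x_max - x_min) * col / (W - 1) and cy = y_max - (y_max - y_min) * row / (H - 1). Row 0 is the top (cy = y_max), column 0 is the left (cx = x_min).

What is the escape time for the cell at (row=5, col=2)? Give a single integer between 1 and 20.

Answer: 3

Derivation:
z_0 = 0 + 0i, c = -1.7500 + -0.7255i
Iter 1: z = -1.7500 + -0.7255i, |z|^2 = 3.5888
Iter 2: z = 0.7862 + 1.8136i, |z|^2 = 3.9074
Iter 3: z = -4.4211 + 2.1264i, |z|^2 = 24.0679
Escaped at iteration 3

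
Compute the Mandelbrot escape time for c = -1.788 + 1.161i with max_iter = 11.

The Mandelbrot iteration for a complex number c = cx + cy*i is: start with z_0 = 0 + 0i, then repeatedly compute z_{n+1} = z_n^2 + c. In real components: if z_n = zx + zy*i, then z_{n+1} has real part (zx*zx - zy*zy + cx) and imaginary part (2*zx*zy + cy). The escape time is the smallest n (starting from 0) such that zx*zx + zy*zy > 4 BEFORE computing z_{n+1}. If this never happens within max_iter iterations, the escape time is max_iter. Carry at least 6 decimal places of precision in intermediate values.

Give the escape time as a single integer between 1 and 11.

z_0 = 0 + 0i, c = -1.7880 + 1.1610i
Iter 1: z = -1.7880 + 1.1610i, |z|^2 = 4.5449
Escaped at iteration 1

Answer: 1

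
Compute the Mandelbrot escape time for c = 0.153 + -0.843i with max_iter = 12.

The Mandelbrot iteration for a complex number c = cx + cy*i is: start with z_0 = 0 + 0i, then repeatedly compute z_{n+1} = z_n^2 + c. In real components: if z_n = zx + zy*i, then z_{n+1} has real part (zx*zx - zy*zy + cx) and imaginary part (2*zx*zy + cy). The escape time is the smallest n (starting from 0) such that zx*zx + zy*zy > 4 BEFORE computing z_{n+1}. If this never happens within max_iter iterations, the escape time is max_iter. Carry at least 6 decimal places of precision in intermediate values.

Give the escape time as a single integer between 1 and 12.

z_0 = 0 + 0i, c = 0.1530 + -0.8430i
Iter 1: z = 0.1530 + -0.8430i, |z|^2 = 0.7341
Iter 2: z = -0.5342 + -1.1010i, |z|^2 = 1.4975
Iter 3: z = -0.7737 + 0.3334i, |z|^2 = 0.7097
Iter 4: z = 0.6405 + -1.3588i, |z|^2 = 2.2566
Iter 5: z = -1.2832 + -2.5836i, |z|^2 = 8.3216
Escaped at iteration 5

Answer: 5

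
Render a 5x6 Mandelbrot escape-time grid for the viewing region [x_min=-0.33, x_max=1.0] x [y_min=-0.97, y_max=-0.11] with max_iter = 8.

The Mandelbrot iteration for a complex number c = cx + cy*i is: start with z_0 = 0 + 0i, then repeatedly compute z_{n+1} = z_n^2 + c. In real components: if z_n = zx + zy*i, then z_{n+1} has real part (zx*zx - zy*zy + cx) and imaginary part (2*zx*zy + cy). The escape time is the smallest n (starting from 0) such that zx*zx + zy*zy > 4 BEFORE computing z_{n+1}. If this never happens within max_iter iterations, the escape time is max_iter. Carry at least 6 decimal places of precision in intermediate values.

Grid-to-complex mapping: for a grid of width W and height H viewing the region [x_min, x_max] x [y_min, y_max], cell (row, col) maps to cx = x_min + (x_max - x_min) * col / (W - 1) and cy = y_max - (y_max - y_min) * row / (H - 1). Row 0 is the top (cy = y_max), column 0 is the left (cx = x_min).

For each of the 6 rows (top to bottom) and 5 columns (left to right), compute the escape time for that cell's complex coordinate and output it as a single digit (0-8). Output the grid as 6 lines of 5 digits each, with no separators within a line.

Answer: 88842
88832
88832
88832
78432
57322

Derivation:
(row=0, col=0): c = -0.3300 + -0.1100i → escape time 8
(row=0, col=1): c = 0.0025 + -0.1100i → escape time 8
(row=0, col=2): c = 0.3350 + -0.1100i → escape time 8
(row=0, col=3): c = 0.6675 + -0.1100i → escape time 4
(row=0, col=4): c = 1.0000 + -0.1100i → escape time 2
(row=1, col=0): c = -0.3300 + -0.2820i → escape time 8
(row=1, col=1): c = 0.0025 + -0.2820i → escape time 8
(row=1, col=2): c = 0.3350 + -0.2820i → escape time 8
(row=1, col=3): c = 0.6675 + -0.2820i → escape time 3
(row=1, col=4): c = 1.0000 + -0.2820i → escape time 2
(row=2, col=0): c = -0.3300 + -0.4540i → escape time 8
(row=2, col=1): c = 0.0025 + -0.4540i → escape time 8
(row=2, col=2): c = 0.3350 + -0.4540i → escape time 8
(row=2, col=3): c = 0.6675 + -0.4540i → escape time 3
(row=2, col=4): c = 1.0000 + -0.4540i → escape time 2
(row=3, col=0): c = -0.3300 + -0.6260i → escape time 8
(row=3, col=1): c = 0.0025 + -0.6260i → escape time 8
(row=3, col=2): c = 0.3350 + -0.6260i → escape time 8
(row=3, col=3): c = 0.6675 + -0.6260i → escape time 3
(row=3, col=4): c = 1.0000 + -0.6260i → escape time 2
(row=4, col=0): c = -0.3300 + -0.7980i → escape time 7
(row=4, col=1): c = 0.0025 + -0.7980i → escape time 8
(row=4, col=2): c = 0.3350 + -0.7980i → escape time 4
(row=4, col=3): c = 0.6675 + -0.7980i → escape time 3
(row=4, col=4): c = 1.0000 + -0.7980i → escape time 2
(row=5, col=0): c = -0.3300 + -0.9700i → escape time 5
(row=5, col=1): c = 0.0025 + -0.9700i → escape time 7
(row=5, col=2): c = 0.3350 + -0.9700i → escape time 3
(row=5, col=3): c = 0.6675 + -0.9700i → escape time 2
(row=5, col=4): c = 1.0000 + -0.9700i → escape time 2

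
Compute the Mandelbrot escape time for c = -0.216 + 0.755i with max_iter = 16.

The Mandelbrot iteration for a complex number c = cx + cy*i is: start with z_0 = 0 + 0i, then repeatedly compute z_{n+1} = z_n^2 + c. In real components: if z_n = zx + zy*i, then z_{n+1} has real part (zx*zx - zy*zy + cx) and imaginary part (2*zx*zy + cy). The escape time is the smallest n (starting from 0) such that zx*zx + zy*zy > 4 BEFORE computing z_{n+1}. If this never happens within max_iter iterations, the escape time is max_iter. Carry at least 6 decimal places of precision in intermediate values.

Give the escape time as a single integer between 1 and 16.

z_0 = 0 + 0i, c = -0.2160 + 0.7550i
Iter 1: z = -0.2160 + 0.7550i, |z|^2 = 0.6167
Iter 2: z = -0.7394 + 0.4288i, |z|^2 = 0.7306
Iter 3: z = 0.1468 + 0.1209i, |z|^2 = 0.0361
Iter 4: z = -0.2091 + 0.7905i, |z|^2 = 0.6686
Iter 5: z = -0.7971 + 0.4245i, |z|^2 = 0.8156
Iter 6: z = 0.2393 + 0.0783i, |z|^2 = 0.0634
Iter 7: z = -0.1649 + 0.7925i, |z|^2 = 0.6552
Iter 8: z = -0.8168 + 0.4937i, |z|^2 = 0.9109
Iter 9: z = 0.2074 + -0.0515i, |z|^2 = 0.0457
Iter 10: z = -0.1756 + 0.7336i, |z|^2 = 0.5691
Iter 11: z = -0.7234 + 0.4973i, |z|^2 = 0.7706
Iter 12: z = 0.0600 + 0.0355i, |z|^2 = 0.0049
Iter 13: z = -0.2137 + 0.7593i, |z|^2 = 0.6221
Iter 14: z = -0.7468 + 0.4306i, |z|^2 = 0.7431
Iter 15: z = 0.1564 + 0.1119i, |z|^2 = 0.0370

Answer: 16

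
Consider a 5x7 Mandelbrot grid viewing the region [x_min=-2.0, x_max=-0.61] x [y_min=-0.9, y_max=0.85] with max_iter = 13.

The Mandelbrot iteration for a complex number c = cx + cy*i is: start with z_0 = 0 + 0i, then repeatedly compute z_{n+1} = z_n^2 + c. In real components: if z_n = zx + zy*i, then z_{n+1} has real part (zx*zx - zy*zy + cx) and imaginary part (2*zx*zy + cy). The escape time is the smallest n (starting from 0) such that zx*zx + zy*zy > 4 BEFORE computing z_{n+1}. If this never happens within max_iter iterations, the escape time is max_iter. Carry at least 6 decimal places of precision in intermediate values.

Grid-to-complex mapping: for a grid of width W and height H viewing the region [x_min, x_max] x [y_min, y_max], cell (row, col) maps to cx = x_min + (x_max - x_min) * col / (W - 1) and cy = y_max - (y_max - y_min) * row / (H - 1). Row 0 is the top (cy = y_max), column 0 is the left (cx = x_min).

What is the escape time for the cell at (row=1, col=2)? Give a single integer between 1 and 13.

z_0 = 0 + 0i, c = -1.3050 + 0.5583i
Iter 1: z = -1.3050 + 0.5583i, |z|^2 = 2.0148
Iter 2: z = 0.0863 + -0.8989i, |z|^2 = 0.8155
Iter 3: z = -2.1056 + 0.4032i, |z|^2 = 4.5961
Escaped at iteration 3

Answer: 3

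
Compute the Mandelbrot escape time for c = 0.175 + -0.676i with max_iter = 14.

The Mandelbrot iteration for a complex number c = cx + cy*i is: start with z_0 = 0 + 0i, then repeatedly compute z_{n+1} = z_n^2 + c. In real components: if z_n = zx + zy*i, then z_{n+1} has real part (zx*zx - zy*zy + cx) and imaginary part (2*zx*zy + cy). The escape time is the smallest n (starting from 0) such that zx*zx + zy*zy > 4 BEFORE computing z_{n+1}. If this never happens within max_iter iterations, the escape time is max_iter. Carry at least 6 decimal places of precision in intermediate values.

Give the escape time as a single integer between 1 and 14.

Answer: 8

Derivation:
z_0 = 0 + 0i, c = 0.1750 + -0.6760i
Iter 1: z = 0.1750 + -0.6760i, |z|^2 = 0.4876
Iter 2: z = -0.2514 + -0.9126i, |z|^2 = 0.8960
Iter 3: z = -0.5947 + -0.2172i, |z|^2 = 0.4008
Iter 4: z = 0.4814 + -0.4176i, |z|^2 = 0.4062
Iter 5: z = 0.2324 + -1.0781i, |z|^2 = 1.2163
Iter 6: z = -0.9334 + -1.1770i, |z|^2 = 2.2566
Iter 7: z = -0.3392 + 1.5212i, |z|^2 = 2.4291
Iter 8: z = -2.0240 + -1.7079i, |z|^2 = 7.0135
Escaped at iteration 8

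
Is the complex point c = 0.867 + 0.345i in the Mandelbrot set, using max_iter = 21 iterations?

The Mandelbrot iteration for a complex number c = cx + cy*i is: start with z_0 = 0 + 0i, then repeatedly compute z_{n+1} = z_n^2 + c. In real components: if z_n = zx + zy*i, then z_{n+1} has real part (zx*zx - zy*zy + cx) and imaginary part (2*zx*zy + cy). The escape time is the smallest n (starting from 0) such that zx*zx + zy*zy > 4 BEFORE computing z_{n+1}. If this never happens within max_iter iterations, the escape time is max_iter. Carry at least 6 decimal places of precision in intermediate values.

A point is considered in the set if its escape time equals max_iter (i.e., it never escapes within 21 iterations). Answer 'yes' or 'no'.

Answer: no

Derivation:
z_0 = 0 + 0i, c = 0.8670 + 0.3450i
Iter 1: z = 0.8670 + 0.3450i, |z|^2 = 0.8707
Iter 2: z = 1.4997 + 0.9432i, |z|^2 = 3.1387
Iter 3: z = 2.2263 + 3.1741i, |z|^2 = 15.0311
Escaped at iteration 3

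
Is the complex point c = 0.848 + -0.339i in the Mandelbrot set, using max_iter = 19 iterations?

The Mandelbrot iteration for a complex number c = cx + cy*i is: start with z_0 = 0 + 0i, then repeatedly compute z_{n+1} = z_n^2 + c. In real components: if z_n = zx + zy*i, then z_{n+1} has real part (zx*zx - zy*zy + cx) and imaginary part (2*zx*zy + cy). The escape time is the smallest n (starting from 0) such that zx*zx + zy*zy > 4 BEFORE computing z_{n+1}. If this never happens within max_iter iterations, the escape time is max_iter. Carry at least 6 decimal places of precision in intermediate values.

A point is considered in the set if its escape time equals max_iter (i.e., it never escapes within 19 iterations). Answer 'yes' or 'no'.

z_0 = 0 + 0i, c = 0.8480 + -0.3390i
Iter 1: z = 0.8480 + -0.3390i, |z|^2 = 0.8340
Iter 2: z = 1.4522 + -0.9139i, |z|^2 = 2.9441
Iter 3: z = 2.1215 + -2.9934i, |z|^2 = 13.4616
Escaped at iteration 3

Answer: no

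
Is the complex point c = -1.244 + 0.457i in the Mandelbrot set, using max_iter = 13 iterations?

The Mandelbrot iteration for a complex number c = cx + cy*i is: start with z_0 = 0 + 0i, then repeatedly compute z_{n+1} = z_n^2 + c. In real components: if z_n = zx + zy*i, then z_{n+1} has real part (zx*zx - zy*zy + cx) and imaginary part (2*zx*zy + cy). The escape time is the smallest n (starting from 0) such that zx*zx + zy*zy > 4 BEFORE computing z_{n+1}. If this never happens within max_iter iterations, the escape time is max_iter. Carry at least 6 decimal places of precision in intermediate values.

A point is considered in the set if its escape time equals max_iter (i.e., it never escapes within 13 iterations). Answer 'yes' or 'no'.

Answer: no

Derivation:
z_0 = 0 + 0i, c = -1.2440 + 0.4570i
Iter 1: z = -1.2440 + 0.4570i, |z|^2 = 1.7564
Iter 2: z = 0.0947 + -0.6800i, |z|^2 = 0.4714
Iter 3: z = -1.6975 + 0.3282i, |z|^2 = 2.9891
Iter 4: z = 1.5296 + -0.6573i, |z|^2 = 2.7718
Iter 5: z = 0.6637 + -1.5538i, |z|^2 = 2.8549
Iter 6: z = -3.2178 + -1.6056i, |z|^2 = 12.9321
Escaped at iteration 6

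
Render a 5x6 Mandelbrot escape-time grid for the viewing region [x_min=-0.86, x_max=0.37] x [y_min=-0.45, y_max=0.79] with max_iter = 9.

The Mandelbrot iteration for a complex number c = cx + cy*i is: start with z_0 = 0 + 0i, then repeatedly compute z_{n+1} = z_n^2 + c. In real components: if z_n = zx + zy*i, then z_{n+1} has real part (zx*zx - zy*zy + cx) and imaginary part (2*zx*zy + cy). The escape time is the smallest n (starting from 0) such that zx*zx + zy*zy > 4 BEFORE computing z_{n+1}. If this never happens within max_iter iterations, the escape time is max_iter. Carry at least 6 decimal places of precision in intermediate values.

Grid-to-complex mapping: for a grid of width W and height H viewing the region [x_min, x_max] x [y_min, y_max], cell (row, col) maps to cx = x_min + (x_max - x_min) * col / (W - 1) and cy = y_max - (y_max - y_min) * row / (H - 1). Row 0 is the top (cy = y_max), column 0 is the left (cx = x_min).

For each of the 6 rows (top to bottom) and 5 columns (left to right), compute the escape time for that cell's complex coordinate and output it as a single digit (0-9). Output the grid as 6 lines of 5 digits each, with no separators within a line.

(row=0, col=0): c = -0.8600 + 0.7900i → escape time 4
(row=0, col=1): c = -0.5525 + 0.7900i → escape time 5
(row=0, col=2): c = -0.2450 + 0.7900i → escape time 9
(row=0, col=3): c = 0.0625 + 0.7900i → escape time 7
(row=0, col=4): c = 0.3700 + 0.7900i → escape time 4
(row=1, col=0): c = -0.8600 + 0.5420i → escape time 5
(row=1, col=1): c = -0.5525 + 0.5420i → escape time 9
(row=1, col=2): c = -0.2450 + 0.5420i → escape time 9
(row=1, col=3): c = 0.0625 + 0.5420i → escape time 9
(row=1, col=4): c = 0.3700 + 0.5420i → escape time 9
(row=2, col=0): c = -0.8600 + 0.2940i → escape time 9
(row=2, col=1): c = -0.5525 + 0.2940i → escape time 9
(row=2, col=2): c = -0.2450 + 0.2940i → escape time 9
(row=2, col=3): c = 0.0625 + 0.2940i → escape time 9
(row=2, col=4): c = 0.3700 + 0.2940i → escape time 9
(row=3, col=0): c = -0.8600 + 0.0460i → escape time 9
(row=3, col=1): c = -0.5525 + 0.0460i → escape time 9
(row=3, col=2): c = -0.2450 + 0.0460i → escape time 9
(row=3, col=3): c = 0.0625 + 0.0460i → escape time 9
(row=3, col=4): c = 0.3700 + 0.0460i → escape time 8
(row=4, col=0): c = -0.8600 + -0.2020i → escape time 9
(row=4, col=1): c = -0.5525 + -0.2020i → escape time 9
(row=4, col=2): c = -0.2450 + -0.2020i → escape time 9
(row=4, col=3): c = 0.0625 + -0.2020i → escape time 9
(row=4, col=4): c = 0.3700 + -0.2020i → escape time 9
(row=5, col=0): c = -0.8600 + -0.4500i → escape time 6
(row=5, col=1): c = -0.5525 + -0.4500i → escape time 9
(row=5, col=2): c = -0.2450 + -0.4500i → escape time 9
(row=5, col=3): c = 0.0625 + -0.4500i → escape time 9
(row=5, col=4): c = 0.3700 + -0.4500i → escape time 9

Answer: 45974
59999
99999
99998
99999
69999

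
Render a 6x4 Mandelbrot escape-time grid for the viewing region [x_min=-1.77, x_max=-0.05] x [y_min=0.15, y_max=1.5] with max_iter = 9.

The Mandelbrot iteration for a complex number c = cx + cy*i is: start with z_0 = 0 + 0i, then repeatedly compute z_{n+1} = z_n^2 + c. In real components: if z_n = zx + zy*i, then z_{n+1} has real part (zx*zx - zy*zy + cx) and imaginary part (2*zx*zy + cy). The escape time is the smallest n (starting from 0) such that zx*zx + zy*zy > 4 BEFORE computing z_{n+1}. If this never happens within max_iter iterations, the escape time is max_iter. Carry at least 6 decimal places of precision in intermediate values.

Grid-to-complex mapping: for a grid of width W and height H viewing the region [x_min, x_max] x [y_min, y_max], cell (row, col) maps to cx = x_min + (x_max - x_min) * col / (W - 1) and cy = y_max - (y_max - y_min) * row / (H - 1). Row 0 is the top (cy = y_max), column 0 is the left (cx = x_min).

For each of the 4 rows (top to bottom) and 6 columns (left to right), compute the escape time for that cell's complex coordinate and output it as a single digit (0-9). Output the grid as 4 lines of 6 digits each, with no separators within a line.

(row=0, col=0): c = -1.7700 + 1.5000i → escape time 1
(row=0, col=1): c = -1.4260 + 1.5000i → escape time 1
(row=0, col=2): c = -1.0820 + 1.5000i → escape time 2
(row=0, col=3): c = -0.7380 + 1.5000i → escape time 2
(row=0, col=4): c = -0.3940 + 1.5000i → escape time 2
(row=0, col=5): c = -0.0500 + 1.5000i → escape time 2
(row=1, col=0): c = -1.7700 + 1.0500i → escape time 1
(row=1, col=1): c = -1.4260 + 1.0500i → escape time 2
(row=1, col=2): c = -1.0820 + 1.0500i → escape time 3
(row=1, col=3): c = -0.7380 + 1.0500i → escape time 3
(row=1, col=4): c = -0.3940 + 1.0500i → escape time 4
(row=1, col=5): c = -0.0500 + 1.0500i → escape time 6
(row=2, col=0): c = -1.7700 + 0.6000i → escape time 3
(row=2, col=1): c = -1.4260 + 0.6000i → escape time 3
(row=2, col=2): c = -1.0820 + 0.6000i → escape time 4
(row=2, col=3): c = -0.7380 + 0.6000i → escape time 6
(row=2, col=4): c = -0.3940 + 0.6000i → escape time 9
(row=2, col=5): c = -0.0500 + 0.6000i → escape time 9
(row=3, col=0): c = -1.7700 + 0.1500i → escape time 4
(row=3, col=1): c = -1.4260 + 0.1500i → escape time 9
(row=3, col=2): c = -1.0820 + 0.1500i → escape time 9
(row=3, col=3): c = -0.7380 + 0.1500i → escape time 9
(row=3, col=4): c = -0.3940 + 0.1500i → escape time 9
(row=3, col=5): c = -0.0500 + 0.1500i → escape time 9

Answer: 112222
123346
334699
499999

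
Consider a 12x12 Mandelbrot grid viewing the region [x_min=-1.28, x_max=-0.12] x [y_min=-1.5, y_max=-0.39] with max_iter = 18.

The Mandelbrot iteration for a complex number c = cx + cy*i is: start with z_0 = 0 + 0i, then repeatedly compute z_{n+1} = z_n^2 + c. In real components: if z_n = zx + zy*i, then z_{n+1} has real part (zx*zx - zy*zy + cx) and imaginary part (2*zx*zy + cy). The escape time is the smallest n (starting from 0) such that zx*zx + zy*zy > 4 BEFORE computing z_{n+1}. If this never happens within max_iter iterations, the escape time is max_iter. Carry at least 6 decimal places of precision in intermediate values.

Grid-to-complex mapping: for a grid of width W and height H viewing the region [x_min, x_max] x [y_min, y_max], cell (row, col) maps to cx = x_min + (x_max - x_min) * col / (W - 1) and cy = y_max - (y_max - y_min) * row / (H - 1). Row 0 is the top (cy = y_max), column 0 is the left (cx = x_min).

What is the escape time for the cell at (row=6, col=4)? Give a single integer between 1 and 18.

z_0 = 0 + 0i, c = -0.8582 + -0.9955i
Iter 1: z = -0.8582 + -0.9955i, |z|^2 = 1.7274
Iter 2: z = -1.1126 + 0.7131i, |z|^2 = 1.7465
Iter 3: z = -0.1287 + -2.5823i, |z|^2 = 6.6849
Escaped at iteration 3

Answer: 3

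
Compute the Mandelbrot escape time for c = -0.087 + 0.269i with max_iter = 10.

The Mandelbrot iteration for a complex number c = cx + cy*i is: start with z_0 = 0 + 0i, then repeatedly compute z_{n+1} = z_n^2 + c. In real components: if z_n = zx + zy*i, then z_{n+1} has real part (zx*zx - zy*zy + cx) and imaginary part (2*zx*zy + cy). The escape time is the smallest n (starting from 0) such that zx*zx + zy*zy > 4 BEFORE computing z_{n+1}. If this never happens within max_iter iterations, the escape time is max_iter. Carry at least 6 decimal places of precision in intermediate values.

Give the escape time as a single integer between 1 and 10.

Answer: 10

Derivation:
z_0 = 0 + 0i, c = -0.0870 + 0.2690i
Iter 1: z = -0.0870 + 0.2690i, |z|^2 = 0.0799
Iter 2: z = -0.1518 + 0.2222i, |z|^2 = 0.0724
Iter 3: z = -0.1133 + 0.2015i, |z|^2 = 0.0535
Iter 4: z = -0.1148 + 0.2233i, |z|^2 = 0.0630
Iter 5: z = -0.1237 + 0.2177i, |z|^2 = 0.0627
Iter 6: z = -0.1191 + 0.2151i, |z|^2 = 0.0605
Iter 7: z = -0.1191 + 0.2178i, |z|^2 = 0.0616
Iter 8: z = -0.1202 + 0.2171i, |z|^2 = 0.0616
Iter 9: z = -0.1197 + 0.2168i, |z|^2 = 0.0613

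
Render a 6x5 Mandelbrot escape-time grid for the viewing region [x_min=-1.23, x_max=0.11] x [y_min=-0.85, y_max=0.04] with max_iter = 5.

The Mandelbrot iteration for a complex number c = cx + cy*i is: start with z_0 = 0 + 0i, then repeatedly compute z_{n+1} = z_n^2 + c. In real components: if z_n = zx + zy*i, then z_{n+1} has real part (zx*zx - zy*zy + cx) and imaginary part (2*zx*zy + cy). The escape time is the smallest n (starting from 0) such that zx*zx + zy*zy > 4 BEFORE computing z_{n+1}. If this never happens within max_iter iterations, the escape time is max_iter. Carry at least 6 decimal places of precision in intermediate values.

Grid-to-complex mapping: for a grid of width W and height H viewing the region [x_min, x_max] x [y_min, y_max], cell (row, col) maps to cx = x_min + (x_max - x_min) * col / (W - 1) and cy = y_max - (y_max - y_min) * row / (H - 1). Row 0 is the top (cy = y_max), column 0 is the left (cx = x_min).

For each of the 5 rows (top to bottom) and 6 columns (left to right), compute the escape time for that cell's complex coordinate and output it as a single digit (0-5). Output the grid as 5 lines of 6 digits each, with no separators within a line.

(row=0, col=0): c = -1.2300 + 0.0400i → escape time 5
(row=0, col=1): c = -0.9620 + 0.0400i → escape time 5
(row=0, col=2): c = -0.6940 + 0.0400i → escape time 5
(row=0, col=3): c = -0.4260 + 0.0400i → escape time 5
(row=0, col=4): c = -0.1580 + 0.0400i → escape time 5
(row=0, col=5): c = 0.1100 + 0.0400i → escape time 5
(row=1, col=0): c = -1.2300 + -0.1825i → escape time 5
(row=1, col=1): c = -0.9620 + -0.1825i → escape time 5
(row=1, col=2): c = -0.6940 + -0.1825i → escape time 5
(row=1, col=3): c = -0.4260 + -0.1825i → escape time 5
(row=1, col=4): c = -0.1580 + -0.1825i → escape time 5
(row=1, col=5): c = 0.1100 + -0.1825i → escape time 5
(row=2, col=0): c = -1.2300 + -0.4050i → escape time 5
(row=2, col=1): c = -0.9620 + -0.4050i → escape time 5
(row=2, col=2): c = -0.6940 + -0.4050i → escape time 5
(row=2, col=3): c = -0.4260 + -0.4050i → escape time 5
(row=2, col=4): c = -0.1580 + -0.4050i → escape time 5
(row=2, col=5): c = 0.1100 + -0.4050i → escape time 5
(row=3, col=0): c = -1.2300 + -0.6275i → escape time 3
(row=3, col=1): c = -0.9620 + -0.6275i → escape time 4
(row=3, col=2): c = -0.6940 + -0.6275i → escape time 5
(row=3, col=3): c = -0.4260 + -0.6275i → escape time 5
(row=3, col=4): c = -0.1580 + -0.6275i → escape time 5
(row=3, col=5): c = 0.1100 + -0.6275i → escape time 5
(row=4, col=0): c = -1.2300 + -0.8500i → escape time 3
(row=4, col=1): c = -0.9620 + -0.8500i → escape time 3
(row=4, col=2): c = -0.6940 + -0.8500i → escape time 4
(row=4, col=3): c = -0.4260 + -0.8500i → escape time 5
(row=4, col=4): c = -0.1580 + -0.8500i → escape time 5
(row=4, col=5): c = 0.1100 + -0.8500i → escape time 5

Answer: 555555
555555
555555
345555
334555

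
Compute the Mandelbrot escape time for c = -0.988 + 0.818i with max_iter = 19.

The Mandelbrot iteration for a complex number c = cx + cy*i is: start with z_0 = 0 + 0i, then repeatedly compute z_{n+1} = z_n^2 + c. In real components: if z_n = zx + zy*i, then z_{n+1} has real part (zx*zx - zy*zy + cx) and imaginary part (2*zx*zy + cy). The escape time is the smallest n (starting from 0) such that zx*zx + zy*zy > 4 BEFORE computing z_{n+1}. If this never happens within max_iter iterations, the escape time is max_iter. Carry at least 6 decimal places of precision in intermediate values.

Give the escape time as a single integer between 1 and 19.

Answer: 3

Derivation:
z_0 = 0 + 0i, c = -0.9880 + 0.8180i
Iter 1: z = -0.9880 + 0.8180i, |z|^2 = 1.6453
Iter 2: z = -0.6810 + -0.7984i, |z|^2 = 1.1011
Iter 3: z = -1.1617 + 1.9053i, |z|^2 = 4.9798
Escaped at iteration 3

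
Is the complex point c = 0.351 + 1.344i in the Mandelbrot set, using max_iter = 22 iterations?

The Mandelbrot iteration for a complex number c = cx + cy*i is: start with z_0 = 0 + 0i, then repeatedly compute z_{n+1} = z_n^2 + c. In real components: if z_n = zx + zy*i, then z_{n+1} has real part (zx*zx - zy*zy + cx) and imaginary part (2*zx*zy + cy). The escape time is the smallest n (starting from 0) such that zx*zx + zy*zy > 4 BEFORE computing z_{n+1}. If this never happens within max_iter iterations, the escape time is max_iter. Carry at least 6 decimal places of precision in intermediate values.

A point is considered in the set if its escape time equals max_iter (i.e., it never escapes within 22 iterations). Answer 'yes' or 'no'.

z_0 = 0 + 0i, c = 0.3510 + 1.3440i
Iter 1: z = 0.3510 + 1.3440i, |z|^2 = 1.9295
Iter 2: z = -1.3321 + 2.2875i, |z|^2 = 7.0072
Escaped at iteration 2

Answer: no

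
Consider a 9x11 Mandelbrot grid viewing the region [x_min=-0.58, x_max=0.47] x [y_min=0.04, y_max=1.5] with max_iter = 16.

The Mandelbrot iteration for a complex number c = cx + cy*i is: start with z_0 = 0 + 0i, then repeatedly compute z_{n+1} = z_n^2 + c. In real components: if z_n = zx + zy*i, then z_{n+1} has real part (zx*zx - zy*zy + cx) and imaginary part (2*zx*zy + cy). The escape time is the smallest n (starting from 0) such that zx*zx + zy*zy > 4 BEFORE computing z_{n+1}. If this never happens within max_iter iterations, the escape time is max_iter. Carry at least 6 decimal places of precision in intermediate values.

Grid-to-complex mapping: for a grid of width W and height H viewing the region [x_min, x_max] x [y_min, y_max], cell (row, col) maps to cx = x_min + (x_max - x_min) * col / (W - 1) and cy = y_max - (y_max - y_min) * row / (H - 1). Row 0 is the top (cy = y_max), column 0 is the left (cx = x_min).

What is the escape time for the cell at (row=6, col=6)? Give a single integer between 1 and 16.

Answer: 9

Derivation:
z_0 = 0 + 0i, c = 0.2075 + 0.6240i
Iter 1: z = 0.2075 + 0.6240i, |z|^2 = 0.4324
Iter 2: z = -0.1388 + 0.8830i, |z|^2 = 0.7989
Iter 3: z = -0.5528 + 0.3789i, |z|^2 = 0.4492
Iter 4: z = 0.3696 + 0.2051i, |z|^2 = 0.1787
Iter 5: z = 0.3020 + 0.7756i, |z|^2 = 0.6928
Iter 6: z = -0.3028 + 1.0925i, |z|^2 = 1.2854
Iter 7: z = -0.8944 + -0.0377i, |z|^2 = 0.8014
Iter 8: z = 1.0061 + 0.6915i, |z|^2 = 1.4904
Iter 9: z = 0.7415 + 2.0154i, |z|^2 = 4.6118
Escaped at iteration 9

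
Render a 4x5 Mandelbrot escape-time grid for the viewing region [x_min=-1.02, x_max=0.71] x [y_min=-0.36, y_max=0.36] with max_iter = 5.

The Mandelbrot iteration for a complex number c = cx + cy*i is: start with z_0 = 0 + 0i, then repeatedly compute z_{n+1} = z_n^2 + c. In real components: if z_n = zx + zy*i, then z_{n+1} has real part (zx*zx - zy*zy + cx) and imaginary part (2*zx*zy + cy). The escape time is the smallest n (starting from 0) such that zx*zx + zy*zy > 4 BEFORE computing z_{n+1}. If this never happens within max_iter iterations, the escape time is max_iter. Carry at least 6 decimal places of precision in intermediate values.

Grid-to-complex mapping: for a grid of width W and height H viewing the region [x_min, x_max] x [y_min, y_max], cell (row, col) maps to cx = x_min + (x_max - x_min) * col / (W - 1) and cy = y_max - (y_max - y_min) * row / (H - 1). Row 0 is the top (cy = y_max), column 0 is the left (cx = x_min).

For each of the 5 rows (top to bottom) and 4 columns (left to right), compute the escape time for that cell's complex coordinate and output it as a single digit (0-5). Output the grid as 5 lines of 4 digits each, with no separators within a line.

Answer: 5553
5553
5553
5553
5553

Derivation:
(row=0, col=0): c = -1.0200 + 0.3600i → escape time 5
(row=0, col=1): c = -0.4433 + 0.3600i → escape time 5
(row=0, col=2): c = 0.1333 + 0.3600i → escape time 5
(row=0, col=3): c = 0.7100 + 0.3600i → escape time 3
(row=1, col=0): c = -1.0200 + 0.1800i → escape time 5
(row=1, col=1): c = -0.4433 + 0.1800i → escape time 5
(row=1, col=2): c = 0.1333 + 0.1800i → escape time 5
(row=1, col=3): c = 0.7100 + 0.1800i → escape time 3
(row=2, col=0): c = -1.0200 + 0.0000i → escape time 5
(row=2, col=1): c = -0.4433 + 0.0000i → escape time 5
(row=2, col=2): c = 0.1333 + 0.0000i → escape time 5
(row=2, col=3): c = 0.7100 + 0.0000i → escape time 3
(row=3, col=0): c = -1.0200 + -0.1800i → escape time 5
(row=3, col=1): c = -0.4433 + -0.1800i → escape time 5
(row=3, col=2): c = 0.1333 + -0.1800i → escape time 5
(row=3, col=3): c = 0.7100 + -0.1800i → escape time 3
(row=4, col=0): c = -1.0200 + -0.3600i → escape time 5
(row=4, col=1): c = -0.4433 + -0.3600i → escape time 5
(row=4, col=2): c = 0.1333 + -0.3600i → escape time 5
(row=4, col=3): c = 0.7100 + -0.3600i → escape time 3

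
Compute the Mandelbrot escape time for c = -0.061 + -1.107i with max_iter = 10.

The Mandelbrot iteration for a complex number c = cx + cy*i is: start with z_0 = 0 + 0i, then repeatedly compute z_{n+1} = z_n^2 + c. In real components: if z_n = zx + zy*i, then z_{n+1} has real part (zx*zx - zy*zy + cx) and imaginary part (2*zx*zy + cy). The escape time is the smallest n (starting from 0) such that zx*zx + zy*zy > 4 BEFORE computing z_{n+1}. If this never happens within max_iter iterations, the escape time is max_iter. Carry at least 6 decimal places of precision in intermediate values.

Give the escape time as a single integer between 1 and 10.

Answer: 5

Derivation:
z_0 = 0 + 0i, c = -0.0610 + -1.1070i
Iter 1: z = -0.0610 + -1.1070i, |z|^2 = 1.2292
Iter 2: z = -1.2827 + -0.9719i, |z|^2 = 2.5901
Iter 3: z = 0.6397 + 1.3865i, |z|^2 = 2.3316
Iter 4: z = -1.5741 + 0.6669i, |z|^2 = 2.9226
Iter 5: z = 1.9721 + -3.2066i, |z|^2 = 14.1710
Escaped at iteration 5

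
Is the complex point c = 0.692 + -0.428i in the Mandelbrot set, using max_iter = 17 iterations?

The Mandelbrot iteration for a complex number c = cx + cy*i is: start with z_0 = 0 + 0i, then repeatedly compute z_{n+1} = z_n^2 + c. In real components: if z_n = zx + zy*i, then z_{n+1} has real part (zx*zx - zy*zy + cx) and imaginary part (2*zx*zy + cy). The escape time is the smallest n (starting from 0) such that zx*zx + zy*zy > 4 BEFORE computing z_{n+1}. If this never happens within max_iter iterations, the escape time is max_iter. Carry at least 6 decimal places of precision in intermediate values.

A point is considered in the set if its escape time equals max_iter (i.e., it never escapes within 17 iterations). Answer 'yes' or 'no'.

z_0 = 0 + 0i, c = 0.6920 + -0.4280i
Iter 1: z = 0.6920 + -0.4280i, |z|^2 = 0.6620
Iter 2: z = 0.9877 + -1.0204i, |z|^2 = 2.0166
Iter 3: z = 0.6264 + -2.4436i, |z|^2 = 6.3634
Escaped at iteration 3

Answer: no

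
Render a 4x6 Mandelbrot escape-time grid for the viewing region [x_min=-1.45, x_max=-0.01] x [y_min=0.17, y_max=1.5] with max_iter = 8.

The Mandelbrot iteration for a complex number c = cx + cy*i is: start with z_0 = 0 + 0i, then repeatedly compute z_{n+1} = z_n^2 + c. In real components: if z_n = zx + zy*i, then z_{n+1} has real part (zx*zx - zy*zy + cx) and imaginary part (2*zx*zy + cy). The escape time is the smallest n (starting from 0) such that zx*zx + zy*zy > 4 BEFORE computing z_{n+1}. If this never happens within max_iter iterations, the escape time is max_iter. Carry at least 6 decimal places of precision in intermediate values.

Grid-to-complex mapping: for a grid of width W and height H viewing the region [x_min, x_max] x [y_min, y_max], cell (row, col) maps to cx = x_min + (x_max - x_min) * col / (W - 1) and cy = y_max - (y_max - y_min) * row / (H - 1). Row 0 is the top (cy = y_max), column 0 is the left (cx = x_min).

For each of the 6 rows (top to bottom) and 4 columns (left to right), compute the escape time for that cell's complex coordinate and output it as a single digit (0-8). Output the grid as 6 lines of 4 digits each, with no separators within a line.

Answer: 1222
2333
3347
3488
4688
6888

Derivation:
(row=0, col=0): c = -1.4500 + 1.5000i → escape time 1
(row=0, col=1): c = -0.9700 + 1.5000i → escape time 2
(row=0, col=2): c = -0.4900 + 1.5000i → escape time 2
(row=0, col=3): c = -0.0100 + 1.5000i → escape time 2
(row=1, col=0): c = -1.4500 + 1.2340i → escape time 2
(row=1, col=1): c = -0.9700 + 1.2340i → escape time 3
(row=1, col=2): c = -0.4900 + 1.2340i → escape time 3
(row=1, col=3): c = -0.0100 + 1.2340i → escape time 3
(row=2, col=0): c = -1.4500 + 0.9680i → escape time 3
(row=2, col=1): c = -0.9700 + 0.9680i → escape time 3
(row=2, col=2): c = -0.4900 + 0.9680i → escape time 4
(row=2, col=3): c = -0.0100 + 0.9680i → escape time 7
(row=3, col=0): c = -1.4500 + 0.7020i → escape time 3
(row=3, col=1): c = -0.9700 + 0.7020i → escape time 4
(row=3, col=2): c = -0.4900 + 0.7020i → escape time 8
(row=3, col=3): c = -0.0100 + 0.7020i → escape time 8
(row=4, col=0): c = -1.4500 + 0.4360i → escape time 4
(row=4, col=1): c = -0.9700 + 0.4360i → escape time 6
(row=4, col=2): c = -0.4900 + 0.4360i → escape time 8
(row=4, col=3): c = -0.0100 + 0.4360i → escape time 8
(row=5, col=0): c = -1.4500 + 0.1700i → escape time 6
(row=5, col=1): c = -0.9700 + 0.1700i → escape time 8
(row=5, col=2): c = -0.4900 + 0.1700i → escape time 8
(row=5, col=3): c = -0.0100 + 0.1700i → escape time 8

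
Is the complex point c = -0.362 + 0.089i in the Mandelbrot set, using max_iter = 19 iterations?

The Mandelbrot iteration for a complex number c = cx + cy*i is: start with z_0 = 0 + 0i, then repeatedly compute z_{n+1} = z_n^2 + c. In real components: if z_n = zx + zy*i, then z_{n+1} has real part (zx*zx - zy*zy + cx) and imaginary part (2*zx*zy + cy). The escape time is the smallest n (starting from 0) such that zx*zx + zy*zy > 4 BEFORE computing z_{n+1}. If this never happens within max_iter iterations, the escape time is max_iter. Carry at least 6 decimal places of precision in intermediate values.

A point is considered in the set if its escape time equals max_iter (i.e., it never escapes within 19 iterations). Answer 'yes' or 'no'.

z_0 = 0 + 0i, c = -0.3620 + 0.0890i
Iter 1: z = -0.3620 + 0.0890i, |z|^2 = 0.1390
Iter 2: z = -0.2389 + 0.0246i, |z|^2 = 0.0577
Iter 3: z = -0.3055 + 0.0773i, |z|^2 = 0.0993
Iter 4: z = -0.2746 + 0.0418i, |z|^2 = 0.0772
Iter 5: z = -0.2883 + 0.0661i, |z|^2 = 0.0875
Iter 6: z = -0.2832 + 0.0509i, |z|^2 = 0.0828
Iter 7: z = -0.2844 + 0.0602i, |z|^2 = 0.0845
Iter 8: z = -0.2848 + 0.0548i, |z|^2 = 0.0841
Iter 9: z = -0.2839 + 0.0578i, |z|^2 = 0.0840
Iter 10: z = -0.2847 + 0.0562i, |z|^2 = 0.0842
Iter 11: z = -0.2841 + 0.0570i, |z|^2 = 0.0840
Iter 12: z = -0.2845 + 0.0566i, |z|^2 = 0.0842
Iter 13: z = -0.2842 + 0.0568i, |z|^2 = 0.0840
Iter 14: z = -0.2844 + 0.0567i, |z|^2 = 0.0841
Iter 15: z = -0.2843 + 0.0567i, |z|^2 = 0.0841
Iter 16: z = -0.2844 + 0.0567i, |z|^2 = 0.0841
Iter 17: z = -0.2843 + 0.0567i, |z|^2 = 0.0841
Iter 18: z = -0.2844 + 0.0567i, |z|^2 = 0.0841
Did not escape in 19 iterations → in set

Answer: yes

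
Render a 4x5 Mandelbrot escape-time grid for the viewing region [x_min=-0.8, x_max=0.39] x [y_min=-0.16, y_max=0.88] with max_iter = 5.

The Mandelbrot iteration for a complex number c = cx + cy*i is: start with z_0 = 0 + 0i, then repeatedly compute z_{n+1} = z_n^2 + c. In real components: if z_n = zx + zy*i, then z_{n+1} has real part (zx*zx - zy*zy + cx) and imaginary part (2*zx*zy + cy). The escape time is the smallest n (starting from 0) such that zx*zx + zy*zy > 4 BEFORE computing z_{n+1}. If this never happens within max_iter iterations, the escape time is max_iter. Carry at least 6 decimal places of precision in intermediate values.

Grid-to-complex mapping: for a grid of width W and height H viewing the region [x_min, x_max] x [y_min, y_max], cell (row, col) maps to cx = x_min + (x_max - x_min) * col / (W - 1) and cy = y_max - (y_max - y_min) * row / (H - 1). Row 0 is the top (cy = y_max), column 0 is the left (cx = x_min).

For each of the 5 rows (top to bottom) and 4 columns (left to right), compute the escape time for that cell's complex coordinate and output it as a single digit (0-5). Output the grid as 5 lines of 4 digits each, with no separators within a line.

Answer: 4553
5555
5555
5555
5555

Derivation:
(row=0, col=0): c = -0.8000 + 0.8800i → escape time 4
(row=0, col=1): c = -0.4033 + 0.8800i → escape time 5
(row=0, col=2): c = -0.0067 + 0.8800i → escape time 5
(row=0, col=3): c = 0.3900 + 0.8800i → escape time 3
(row=1, col=0): c = -0.8000 + 0.6200i → escape time 5
(row=1, col=1): c = -0.4033 + 0.6200i → escape time 5
(row=1, col=2): c = -0.0067 + 0.6200i → escape time 5
(row=1, col=3): c = 0.3900 + 0.6200i → escape time 5
(row=2, col=0): c = -0.8000 + 0.3600i → escape time 5
(row=2, col=1): c = -0.4033 + 0.3600i → escape time 5
(row=2, col=2): c = -0.0067 + 0.3600i → escape time 5
(row=2, col=3): c = 0.3900 + 0.3600i → escape time 5
(row=3, col=0): c = -0.8000 + 0.1000i → escape time 5
(row=3, col=1): c = -0.4033 + 0.1000i → escape time 5
(row=3, col=2): c = -0.0067 + 0.1000i → escape time 5
(row=3, col=3): c = 0.3900 + 0.1000i → escape time 5
(row=4, col=0): c = -0.8000 + -0.1600i → escape time 5
(row=4, col=1): c = -0.4033 + -0.1600i → escape time 5
(row=4, col=2): c = -0.0067 + -0.1600i → escape time 5
(row=4, col=3): c = 0.3900 + -0.1600i → escape time 5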